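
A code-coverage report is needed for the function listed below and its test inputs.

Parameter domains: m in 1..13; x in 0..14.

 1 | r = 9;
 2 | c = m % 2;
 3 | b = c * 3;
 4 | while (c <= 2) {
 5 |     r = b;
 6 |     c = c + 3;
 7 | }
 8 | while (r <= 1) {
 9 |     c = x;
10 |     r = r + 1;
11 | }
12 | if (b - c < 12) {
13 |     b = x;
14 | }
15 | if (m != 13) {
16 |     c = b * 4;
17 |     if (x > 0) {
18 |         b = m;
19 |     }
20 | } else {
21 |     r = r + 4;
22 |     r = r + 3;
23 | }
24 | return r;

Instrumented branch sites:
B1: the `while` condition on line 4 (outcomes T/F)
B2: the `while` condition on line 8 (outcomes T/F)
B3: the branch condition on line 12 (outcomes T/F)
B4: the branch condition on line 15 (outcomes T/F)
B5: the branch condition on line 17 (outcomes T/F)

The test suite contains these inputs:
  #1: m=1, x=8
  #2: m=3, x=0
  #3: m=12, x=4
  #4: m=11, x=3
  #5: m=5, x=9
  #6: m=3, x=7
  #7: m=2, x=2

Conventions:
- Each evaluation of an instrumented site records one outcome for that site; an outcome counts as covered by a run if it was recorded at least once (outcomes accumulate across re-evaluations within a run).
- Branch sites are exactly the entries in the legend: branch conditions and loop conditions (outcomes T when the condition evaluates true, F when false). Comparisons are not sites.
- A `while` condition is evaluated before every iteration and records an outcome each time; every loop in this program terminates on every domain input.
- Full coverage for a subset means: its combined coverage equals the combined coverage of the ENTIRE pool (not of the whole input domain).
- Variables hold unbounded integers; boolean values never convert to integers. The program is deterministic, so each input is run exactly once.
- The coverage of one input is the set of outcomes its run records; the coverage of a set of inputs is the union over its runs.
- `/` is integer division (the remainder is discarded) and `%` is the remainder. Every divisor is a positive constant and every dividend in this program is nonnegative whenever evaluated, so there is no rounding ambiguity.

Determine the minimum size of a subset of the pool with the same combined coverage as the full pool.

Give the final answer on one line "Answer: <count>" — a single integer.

run #1 (m=1, x=8) runs B1->T, B1->F, B2->F, B3->T, B4->T, B5->T; records B1=T, B1=F, B2=F, B3=T, B4=T, B5=T
run #2 (m=3, x=0) runs B1->T, B1->F, B2->F, B3->T, B4->T, B5->F; records B1=T, B1=F, B2=F, B3=T, B4=T, B5=F
run #3 (m=12, x=4) runs B1->T, B1->F, B2->T, B2->T, B2->F, B3->T, B4->T, B5->T; records B1=T, B1=F, B2=T, B2=F, B3=T, B4=T, B5=T
run #4 (m=11, x=3) runs B1->T, B1->F, B2->F, B3->T, B4->T, B5->T; records B1=T, B1=F, B2=F, B3=T, B4=T, B5=T
run #5 (m=5, x=9) runs B1->T, B1->F, B2->F, B3->T, B4->T, B5->T; records B1=T, B1=F, B2=F, B3=T, B4=T, B5=T
run #6 (m=3, x=7) runs B1->T, B1->F, B2->F, B3->T, B4->T, B5->T; records B1=T, B1=F, B2=F, B3=T, B4=T, B5=T
run #7 (m=2, x=2) runs B1->T, B1->F, B2->T, B2->T, B2->F, B3->T, B4->T, B5->T; records B1=T, B1=F, B2=T, B2=F, B3=T, B4=T, B5=T
together the pool reaches 8 outcomes: B1=T, B1=F, B2=T, B2=F, B3=T, B4=T, B5=T, B5=F
size 1 is not enough: best union over all size-1 subsets is 7/8
size 2: inputs {2, 3} cover all 8 outcomes, and no lexicographically smaller subset of this size does

Answer: 2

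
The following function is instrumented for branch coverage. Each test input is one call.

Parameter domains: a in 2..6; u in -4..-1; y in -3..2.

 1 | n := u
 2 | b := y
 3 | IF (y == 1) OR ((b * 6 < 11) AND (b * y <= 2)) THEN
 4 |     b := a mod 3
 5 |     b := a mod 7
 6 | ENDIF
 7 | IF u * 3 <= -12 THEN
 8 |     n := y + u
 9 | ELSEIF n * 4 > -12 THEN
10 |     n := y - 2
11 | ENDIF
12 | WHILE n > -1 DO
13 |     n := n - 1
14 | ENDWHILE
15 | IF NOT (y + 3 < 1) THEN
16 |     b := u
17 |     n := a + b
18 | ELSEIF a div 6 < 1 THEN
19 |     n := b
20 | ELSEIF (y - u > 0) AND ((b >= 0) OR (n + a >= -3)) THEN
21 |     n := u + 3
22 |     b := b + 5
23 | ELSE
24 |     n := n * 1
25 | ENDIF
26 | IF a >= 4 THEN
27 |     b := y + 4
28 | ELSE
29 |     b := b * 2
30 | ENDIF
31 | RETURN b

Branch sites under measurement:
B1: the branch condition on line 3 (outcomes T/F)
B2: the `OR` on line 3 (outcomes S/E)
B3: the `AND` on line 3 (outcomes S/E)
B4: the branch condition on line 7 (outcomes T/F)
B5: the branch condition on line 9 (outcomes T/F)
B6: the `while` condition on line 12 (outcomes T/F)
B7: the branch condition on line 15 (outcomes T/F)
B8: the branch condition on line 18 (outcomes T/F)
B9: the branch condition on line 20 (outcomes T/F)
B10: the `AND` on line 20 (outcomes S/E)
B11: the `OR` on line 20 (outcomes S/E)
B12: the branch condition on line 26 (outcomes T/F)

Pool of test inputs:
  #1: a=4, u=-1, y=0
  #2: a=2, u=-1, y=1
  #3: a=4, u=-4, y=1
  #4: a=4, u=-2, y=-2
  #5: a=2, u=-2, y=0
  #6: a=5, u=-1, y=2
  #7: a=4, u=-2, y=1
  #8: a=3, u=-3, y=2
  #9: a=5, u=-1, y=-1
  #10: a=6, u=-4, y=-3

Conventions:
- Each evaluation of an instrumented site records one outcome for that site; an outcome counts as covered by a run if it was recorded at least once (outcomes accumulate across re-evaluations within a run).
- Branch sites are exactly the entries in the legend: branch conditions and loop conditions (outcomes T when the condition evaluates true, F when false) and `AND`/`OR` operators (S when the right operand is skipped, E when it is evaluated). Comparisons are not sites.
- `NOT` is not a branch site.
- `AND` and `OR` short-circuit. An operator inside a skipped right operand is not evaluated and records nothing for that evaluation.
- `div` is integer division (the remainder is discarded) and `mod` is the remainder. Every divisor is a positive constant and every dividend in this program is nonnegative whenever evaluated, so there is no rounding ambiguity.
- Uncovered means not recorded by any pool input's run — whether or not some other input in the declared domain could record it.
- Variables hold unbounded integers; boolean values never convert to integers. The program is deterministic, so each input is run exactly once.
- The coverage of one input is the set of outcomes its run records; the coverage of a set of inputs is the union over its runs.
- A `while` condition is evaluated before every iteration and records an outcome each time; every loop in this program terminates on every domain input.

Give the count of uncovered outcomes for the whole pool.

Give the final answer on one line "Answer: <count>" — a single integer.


input #1, a=4, u=-1, y=0: events B2->E, B3->E, B1->T, B4->F, B5->T, B6->F, B7->T, B12->T; outcomes B1=T, B2=E, B3=E, B4=F, B5=T, B6=F, B7=T, B12=T
input #2, a=2, u=-1, y=1: events B2->S, B1->T, B4->F, B5->T, B6->F, B7->T, B12->F; outcomes B1=T, B2=S, B4=F, B5=T, B6=F, B7=T, B12=F
input #3, a=4, u=-4, y=1: events B2->S, B1->T, B4->T, B6->F, B7->T, B12->T; outcomes B1=T, B2=S, B4=T, B6=F, B7=T, B12=T
input #4, a=4, u=-2, y=-2: events B2->E, B3->E, B1->F, B4->F, B5->T, B6->F, B7->T, B12->T; outcomes B1=F, B2=E, B3=E, B4=F, B5=T, B6=F, B7=T, B12=T
input #5, a=2, u=-2, y=0: events B2->E, B3->E, B1->T, B4->F, B5->T, B6->F, B7->T, B12->F; outcomes B1=T, B2=E, B3=E, B4=F, B5=T, B6=F, B7=T, B12=F
input #6, a=5, u=-1, y=2: events B2->E, B3->S, B1->F, B4->F, B5->T, B6->T, B6->F, B7->T, B12->T; outcomes B1=F, B2=E, B3=S, B4=F, B5=T, B6=T, B6=F, B7=T, B12=T
input #7, a=4, u=-2, y=1: events B2->S, B1->T, B4->F, B5->T, B6->F, B7->T, B12->T; outcomes B1=T, B2=S, B4=F, B5=T, B6=F, B7=T, B12=T
input #8, a=3, u=-3, y=2: events B2->E, B3->S, B1->F, B4->F, B5->F, B6->F, B7->T, B12->F; outcomes B1=F, B2=E, B3=S, B4=F, B5=F, B6=F, B7=T, B12=F
input #9, a=5, u=-1, y=-1: events B2->E, B3->E, B1->T, B4->F, B5->T, B6->F, B7->T, B12->T; outcomes B1=T, B2=E, B3=E, B4=F, B5=T, B6=F, B7=T, B12=T
input #10, a=6, u=-4, y=-3: events B2->E, B3->E, B1->F, B4->T, B6->F, B7->F, B8->F, B10->E, B11->E, B9->T, B12->T; outcomes B1=F, B2=E, B3=E, B4=T, B6=F, B7=F, B8=F, B9=T, B10=E, B11=E, B12=T
union over the pool: B1=T, B1=F, B2=S, B2=E, B3=S, B3=E, B4=T, B4=F, B5=T, B5=F, B6=T, B6=F, B7=T, B7=F, B8=F, B9=T, B10=E, B11=E, B12=T, B12=F
uncovered (4 of 24): B8=T, B9=F, B10=S, B11=S
Answer: 4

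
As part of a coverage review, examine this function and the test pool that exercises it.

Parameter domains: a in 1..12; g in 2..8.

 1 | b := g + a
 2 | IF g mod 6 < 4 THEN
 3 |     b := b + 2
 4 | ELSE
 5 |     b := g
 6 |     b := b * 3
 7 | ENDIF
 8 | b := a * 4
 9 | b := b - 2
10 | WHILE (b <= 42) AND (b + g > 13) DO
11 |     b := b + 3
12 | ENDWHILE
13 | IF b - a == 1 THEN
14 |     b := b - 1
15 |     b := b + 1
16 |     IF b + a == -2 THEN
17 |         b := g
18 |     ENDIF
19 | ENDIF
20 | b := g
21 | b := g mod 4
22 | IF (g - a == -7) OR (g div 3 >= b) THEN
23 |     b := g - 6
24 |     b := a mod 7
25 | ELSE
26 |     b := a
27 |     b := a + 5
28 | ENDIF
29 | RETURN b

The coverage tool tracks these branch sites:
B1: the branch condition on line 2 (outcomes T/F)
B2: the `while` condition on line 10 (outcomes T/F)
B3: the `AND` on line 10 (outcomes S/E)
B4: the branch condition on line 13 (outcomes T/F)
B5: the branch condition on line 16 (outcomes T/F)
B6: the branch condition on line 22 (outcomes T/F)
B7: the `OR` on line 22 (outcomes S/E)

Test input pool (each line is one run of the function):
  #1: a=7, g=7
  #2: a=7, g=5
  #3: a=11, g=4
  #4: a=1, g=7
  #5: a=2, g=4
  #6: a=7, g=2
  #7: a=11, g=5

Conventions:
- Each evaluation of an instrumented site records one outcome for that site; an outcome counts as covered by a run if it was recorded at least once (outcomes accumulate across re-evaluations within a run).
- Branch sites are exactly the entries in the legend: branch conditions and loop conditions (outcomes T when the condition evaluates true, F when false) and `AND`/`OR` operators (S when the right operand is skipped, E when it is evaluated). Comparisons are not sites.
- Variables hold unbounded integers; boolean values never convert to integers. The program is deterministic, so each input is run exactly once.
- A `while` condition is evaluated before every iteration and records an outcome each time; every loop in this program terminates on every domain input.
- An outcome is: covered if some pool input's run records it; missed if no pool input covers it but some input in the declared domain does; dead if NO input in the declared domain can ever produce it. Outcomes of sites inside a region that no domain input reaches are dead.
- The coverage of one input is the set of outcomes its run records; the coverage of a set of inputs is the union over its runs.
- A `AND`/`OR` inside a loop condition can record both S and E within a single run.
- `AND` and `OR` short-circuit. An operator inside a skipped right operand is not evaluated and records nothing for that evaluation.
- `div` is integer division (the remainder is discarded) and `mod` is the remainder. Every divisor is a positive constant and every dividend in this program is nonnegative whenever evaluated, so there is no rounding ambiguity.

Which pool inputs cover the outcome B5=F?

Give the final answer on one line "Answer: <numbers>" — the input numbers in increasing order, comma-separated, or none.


input #1 (a=7, g=7): does not produce B5=F
input #2 (a=7, g=5): does not produce B5=F
input #3 (a=11, g=4): does not produce B5=F
input #4 (a=1, g=7): produces B5=F
input #5 (a=2, g=4): does not produce B5=F
input #6 (a=7, g=2): does not produce B5=F
input #7 (a=11, g=5): does not produce B5=F
Answer: 4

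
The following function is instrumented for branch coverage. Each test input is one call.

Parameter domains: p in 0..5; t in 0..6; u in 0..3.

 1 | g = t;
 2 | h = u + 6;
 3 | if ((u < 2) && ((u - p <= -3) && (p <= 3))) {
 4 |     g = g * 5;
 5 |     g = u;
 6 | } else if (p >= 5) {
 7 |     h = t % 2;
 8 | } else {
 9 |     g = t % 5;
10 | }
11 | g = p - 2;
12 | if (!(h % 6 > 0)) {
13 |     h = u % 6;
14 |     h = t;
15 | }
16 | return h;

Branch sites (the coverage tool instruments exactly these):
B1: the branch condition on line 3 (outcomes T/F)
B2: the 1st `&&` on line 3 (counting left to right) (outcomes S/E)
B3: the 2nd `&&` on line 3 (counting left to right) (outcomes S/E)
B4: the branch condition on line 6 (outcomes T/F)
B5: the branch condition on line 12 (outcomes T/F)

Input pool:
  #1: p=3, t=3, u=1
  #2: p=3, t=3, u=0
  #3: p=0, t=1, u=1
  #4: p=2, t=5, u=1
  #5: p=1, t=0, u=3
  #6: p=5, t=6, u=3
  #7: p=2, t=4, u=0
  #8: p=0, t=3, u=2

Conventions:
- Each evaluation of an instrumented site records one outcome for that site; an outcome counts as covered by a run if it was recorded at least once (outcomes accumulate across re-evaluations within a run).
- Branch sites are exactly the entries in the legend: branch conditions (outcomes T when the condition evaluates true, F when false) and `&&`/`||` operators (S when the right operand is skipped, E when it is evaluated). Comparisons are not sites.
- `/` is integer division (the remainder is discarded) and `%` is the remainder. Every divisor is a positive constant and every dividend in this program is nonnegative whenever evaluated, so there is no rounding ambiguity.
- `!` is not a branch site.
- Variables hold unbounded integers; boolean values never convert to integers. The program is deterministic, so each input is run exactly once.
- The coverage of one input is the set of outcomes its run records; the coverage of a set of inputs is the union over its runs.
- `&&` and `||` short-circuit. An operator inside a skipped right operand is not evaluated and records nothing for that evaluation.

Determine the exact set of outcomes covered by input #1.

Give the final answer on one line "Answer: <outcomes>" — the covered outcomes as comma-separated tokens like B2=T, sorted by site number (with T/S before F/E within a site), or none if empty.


Event log for input #1 (p=3, t=3, u=1):
  B2->E, B3->S, B1->F, B4->F, B5->F
distinct outcomes covered: B1=F, B2=E, B3=S, B4=F, B5=F
Answer: B1=F, B2=E, B3=S, B4=F, B5=F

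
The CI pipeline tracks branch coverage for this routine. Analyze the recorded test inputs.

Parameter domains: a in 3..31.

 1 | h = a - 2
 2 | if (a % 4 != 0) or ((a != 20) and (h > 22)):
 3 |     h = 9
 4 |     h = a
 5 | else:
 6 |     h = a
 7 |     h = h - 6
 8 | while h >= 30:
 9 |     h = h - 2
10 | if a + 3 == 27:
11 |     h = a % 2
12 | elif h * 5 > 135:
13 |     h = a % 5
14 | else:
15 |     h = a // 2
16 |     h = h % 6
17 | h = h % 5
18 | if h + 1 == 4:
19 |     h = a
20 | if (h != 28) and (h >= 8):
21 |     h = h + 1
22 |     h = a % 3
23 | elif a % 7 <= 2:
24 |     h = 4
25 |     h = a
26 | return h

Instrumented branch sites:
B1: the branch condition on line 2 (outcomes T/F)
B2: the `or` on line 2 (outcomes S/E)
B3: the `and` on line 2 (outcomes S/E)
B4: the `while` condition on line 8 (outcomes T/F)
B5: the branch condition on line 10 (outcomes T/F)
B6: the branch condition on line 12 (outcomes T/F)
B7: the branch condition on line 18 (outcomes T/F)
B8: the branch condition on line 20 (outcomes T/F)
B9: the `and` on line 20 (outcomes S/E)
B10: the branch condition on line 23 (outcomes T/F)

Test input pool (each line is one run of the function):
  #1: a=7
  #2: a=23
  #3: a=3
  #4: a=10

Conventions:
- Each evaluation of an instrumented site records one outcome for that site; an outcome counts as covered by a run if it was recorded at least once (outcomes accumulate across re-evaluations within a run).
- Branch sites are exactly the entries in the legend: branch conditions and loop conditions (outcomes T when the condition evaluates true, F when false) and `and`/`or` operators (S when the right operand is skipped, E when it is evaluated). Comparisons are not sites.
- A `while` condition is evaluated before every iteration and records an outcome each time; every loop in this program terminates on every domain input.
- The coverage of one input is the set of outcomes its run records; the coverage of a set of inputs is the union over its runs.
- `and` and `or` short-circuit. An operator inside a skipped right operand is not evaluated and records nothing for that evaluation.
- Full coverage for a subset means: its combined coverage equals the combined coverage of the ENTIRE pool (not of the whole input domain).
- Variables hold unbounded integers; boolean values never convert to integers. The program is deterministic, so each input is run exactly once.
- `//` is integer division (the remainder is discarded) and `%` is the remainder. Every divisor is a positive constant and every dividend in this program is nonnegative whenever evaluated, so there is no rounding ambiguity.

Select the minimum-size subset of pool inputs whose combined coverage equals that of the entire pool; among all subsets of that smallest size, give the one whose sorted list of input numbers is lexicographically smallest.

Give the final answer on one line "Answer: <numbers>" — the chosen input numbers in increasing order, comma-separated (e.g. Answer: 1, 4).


test 1 (a=7) fires B2->S, B1->T, B4->F, B5->F, B6->F, B7->T, B9->E, B8->F, B10->T; hits B1=T, B2=S, B4=F, B5=F, B6=F, B7=T, B8=F, B9=E, B10=T
test 2 (a=23) fires B2->S, B1->T, B4->F, B5->F, B6->F, B7->F, B9->E, B8->F, B10->T; hits B1=T, B2=S, B4=F, B5=F, B6=F, B7=F, B8=F, B9=E, B10=T
test 3 (a=3) fires B2->S, B1->T, B4->F, B5->F, B6->F, B7->F, B9->E, B8->F, B10->F; hits B1=T, B2=S, B4=F, B5=F, B6=F, B7=F, B8=F, B9=E, B10=F
test 4 (a=10) fires B2->S, B1->T, B4->F, B5->F, B6->F, B7->F, B9->E, B8->F, B10->F; hits B1=T, B2=S, B4=F, B5=F, B6=F, B7=F, B8=F, B9=E, B10=F
union over all inputs: B1=T, B2=S, B4=F, B5=F, B6=F, B7=T, B7=F, B8=F, B9=E, B10=T, B10=F (11 outcomes)
no size-1 subset reaches all 11 outcomes (best union: 9/11)
at size 2, {1, 3} reaches all 11 outcomes; every lexicographically earlier size-2 subset fails
Answer: 1, 3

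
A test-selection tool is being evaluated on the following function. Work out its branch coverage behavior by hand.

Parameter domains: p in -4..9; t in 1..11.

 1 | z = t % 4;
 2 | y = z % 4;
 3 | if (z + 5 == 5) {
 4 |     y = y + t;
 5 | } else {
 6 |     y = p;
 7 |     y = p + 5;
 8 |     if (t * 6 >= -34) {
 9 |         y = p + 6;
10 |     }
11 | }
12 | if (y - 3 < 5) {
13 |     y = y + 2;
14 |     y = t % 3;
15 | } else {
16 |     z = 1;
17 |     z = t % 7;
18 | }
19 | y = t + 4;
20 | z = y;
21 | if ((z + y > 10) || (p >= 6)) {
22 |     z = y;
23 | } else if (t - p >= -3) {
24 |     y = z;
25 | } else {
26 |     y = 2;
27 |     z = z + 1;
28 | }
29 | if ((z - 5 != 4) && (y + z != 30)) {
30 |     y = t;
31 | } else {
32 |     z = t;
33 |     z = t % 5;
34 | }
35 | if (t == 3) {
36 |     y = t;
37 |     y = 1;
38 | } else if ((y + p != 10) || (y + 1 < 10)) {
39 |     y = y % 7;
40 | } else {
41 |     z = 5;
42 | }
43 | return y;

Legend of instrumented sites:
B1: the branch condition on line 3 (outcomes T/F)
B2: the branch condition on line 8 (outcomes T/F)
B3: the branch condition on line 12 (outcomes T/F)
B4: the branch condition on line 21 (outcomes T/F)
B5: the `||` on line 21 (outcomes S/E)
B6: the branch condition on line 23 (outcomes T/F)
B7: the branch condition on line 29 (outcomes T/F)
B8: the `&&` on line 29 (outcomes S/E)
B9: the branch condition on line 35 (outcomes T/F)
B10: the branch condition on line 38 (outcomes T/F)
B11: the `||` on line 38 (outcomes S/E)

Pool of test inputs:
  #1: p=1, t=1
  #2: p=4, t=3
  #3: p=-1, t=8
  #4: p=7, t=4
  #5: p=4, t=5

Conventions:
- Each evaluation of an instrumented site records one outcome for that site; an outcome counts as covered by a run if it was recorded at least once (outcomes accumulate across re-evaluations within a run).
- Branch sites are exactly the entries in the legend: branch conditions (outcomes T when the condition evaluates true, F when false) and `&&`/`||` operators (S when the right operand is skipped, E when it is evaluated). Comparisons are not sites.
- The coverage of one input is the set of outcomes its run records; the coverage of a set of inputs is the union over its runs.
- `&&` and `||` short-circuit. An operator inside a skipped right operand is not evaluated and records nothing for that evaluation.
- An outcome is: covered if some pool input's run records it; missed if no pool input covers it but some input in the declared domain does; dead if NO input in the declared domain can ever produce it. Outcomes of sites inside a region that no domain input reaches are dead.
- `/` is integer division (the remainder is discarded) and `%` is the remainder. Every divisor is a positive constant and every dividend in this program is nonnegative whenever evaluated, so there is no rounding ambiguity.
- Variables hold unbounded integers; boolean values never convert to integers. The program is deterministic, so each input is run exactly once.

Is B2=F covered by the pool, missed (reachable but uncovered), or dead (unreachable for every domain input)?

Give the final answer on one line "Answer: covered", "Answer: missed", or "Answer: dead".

no pool input records B2=F
checking all 154 inputs in the declared domain: B2=F is never recorded -> dead

Answer: dead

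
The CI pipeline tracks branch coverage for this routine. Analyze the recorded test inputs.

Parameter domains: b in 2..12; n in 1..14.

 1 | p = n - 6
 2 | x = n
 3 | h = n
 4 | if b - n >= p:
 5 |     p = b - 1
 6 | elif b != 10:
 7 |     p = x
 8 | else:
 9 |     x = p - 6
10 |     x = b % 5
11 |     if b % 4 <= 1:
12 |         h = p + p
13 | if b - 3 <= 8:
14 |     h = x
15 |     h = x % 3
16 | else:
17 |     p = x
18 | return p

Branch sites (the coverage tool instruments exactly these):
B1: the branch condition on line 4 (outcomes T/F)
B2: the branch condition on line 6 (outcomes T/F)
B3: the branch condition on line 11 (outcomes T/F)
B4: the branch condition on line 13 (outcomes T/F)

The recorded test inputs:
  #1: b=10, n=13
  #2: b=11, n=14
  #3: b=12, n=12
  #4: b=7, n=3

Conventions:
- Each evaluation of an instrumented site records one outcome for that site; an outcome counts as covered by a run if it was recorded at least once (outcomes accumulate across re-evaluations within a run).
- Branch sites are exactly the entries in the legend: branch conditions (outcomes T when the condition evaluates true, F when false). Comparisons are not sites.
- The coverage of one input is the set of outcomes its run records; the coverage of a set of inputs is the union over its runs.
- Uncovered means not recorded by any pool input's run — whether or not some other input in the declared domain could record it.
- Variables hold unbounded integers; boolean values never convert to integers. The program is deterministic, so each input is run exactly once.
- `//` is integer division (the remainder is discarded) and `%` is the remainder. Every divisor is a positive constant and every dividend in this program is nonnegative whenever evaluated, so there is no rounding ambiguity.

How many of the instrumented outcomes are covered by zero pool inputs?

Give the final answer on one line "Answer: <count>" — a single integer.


input #1, b=10, n=13: events B1->F, B2->F, B3->F, B4->T; outcomes B1=F, B2=F, B3=F, B4=T
input #2, b=11, n=14: events B1->F, B2->T, B4->T; outcomes B1=F, B2=T, B4=T
input #3, b=12, n=12: events B1->F, B2->T, B4->F; outcomes B1=F, B2=T, B4=F
input #4, b=7, n=3: events B1->T, B4->T; outcomes B1=T, B4=T
union over the pool: B1=T, B1=F, B2=T, B2=F, B3=F, B4=T, B4=F
uncovered (1 of 8): B3=T
Answer: 1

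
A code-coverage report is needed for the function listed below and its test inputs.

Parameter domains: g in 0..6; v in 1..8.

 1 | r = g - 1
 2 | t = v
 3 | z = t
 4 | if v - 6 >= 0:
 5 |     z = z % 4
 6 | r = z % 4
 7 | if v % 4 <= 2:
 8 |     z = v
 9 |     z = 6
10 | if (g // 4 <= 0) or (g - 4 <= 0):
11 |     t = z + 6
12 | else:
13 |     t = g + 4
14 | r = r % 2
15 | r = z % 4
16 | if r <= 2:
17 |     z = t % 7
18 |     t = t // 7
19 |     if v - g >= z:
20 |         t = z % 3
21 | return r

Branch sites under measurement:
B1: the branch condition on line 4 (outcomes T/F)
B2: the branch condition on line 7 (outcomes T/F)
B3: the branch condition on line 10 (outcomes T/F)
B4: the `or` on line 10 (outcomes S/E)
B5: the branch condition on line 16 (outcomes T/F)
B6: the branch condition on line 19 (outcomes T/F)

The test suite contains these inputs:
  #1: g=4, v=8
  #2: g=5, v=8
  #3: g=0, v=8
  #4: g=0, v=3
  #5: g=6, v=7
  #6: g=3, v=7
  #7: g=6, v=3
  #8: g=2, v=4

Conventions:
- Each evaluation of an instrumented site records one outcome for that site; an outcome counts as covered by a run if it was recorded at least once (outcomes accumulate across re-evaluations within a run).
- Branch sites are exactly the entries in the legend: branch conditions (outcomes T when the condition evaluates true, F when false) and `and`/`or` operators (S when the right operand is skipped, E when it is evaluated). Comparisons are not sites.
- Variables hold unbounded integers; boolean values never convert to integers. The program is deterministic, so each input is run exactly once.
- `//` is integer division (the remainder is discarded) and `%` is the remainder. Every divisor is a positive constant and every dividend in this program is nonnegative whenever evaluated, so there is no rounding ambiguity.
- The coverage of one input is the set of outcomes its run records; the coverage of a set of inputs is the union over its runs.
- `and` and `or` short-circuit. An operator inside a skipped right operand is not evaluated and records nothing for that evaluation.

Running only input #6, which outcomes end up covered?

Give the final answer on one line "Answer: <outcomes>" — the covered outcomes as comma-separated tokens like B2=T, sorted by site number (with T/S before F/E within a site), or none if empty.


Tracing the run of input #6 (g=3, v=7):
  B1->T, B2->F, B4->S, B3->T, B5->F
distinct outcomes covered: B1=T, B2=F, B3=T, B4=S, B5=F
Answer: B1=T, B2=F, B3=T, B4=S, B5=F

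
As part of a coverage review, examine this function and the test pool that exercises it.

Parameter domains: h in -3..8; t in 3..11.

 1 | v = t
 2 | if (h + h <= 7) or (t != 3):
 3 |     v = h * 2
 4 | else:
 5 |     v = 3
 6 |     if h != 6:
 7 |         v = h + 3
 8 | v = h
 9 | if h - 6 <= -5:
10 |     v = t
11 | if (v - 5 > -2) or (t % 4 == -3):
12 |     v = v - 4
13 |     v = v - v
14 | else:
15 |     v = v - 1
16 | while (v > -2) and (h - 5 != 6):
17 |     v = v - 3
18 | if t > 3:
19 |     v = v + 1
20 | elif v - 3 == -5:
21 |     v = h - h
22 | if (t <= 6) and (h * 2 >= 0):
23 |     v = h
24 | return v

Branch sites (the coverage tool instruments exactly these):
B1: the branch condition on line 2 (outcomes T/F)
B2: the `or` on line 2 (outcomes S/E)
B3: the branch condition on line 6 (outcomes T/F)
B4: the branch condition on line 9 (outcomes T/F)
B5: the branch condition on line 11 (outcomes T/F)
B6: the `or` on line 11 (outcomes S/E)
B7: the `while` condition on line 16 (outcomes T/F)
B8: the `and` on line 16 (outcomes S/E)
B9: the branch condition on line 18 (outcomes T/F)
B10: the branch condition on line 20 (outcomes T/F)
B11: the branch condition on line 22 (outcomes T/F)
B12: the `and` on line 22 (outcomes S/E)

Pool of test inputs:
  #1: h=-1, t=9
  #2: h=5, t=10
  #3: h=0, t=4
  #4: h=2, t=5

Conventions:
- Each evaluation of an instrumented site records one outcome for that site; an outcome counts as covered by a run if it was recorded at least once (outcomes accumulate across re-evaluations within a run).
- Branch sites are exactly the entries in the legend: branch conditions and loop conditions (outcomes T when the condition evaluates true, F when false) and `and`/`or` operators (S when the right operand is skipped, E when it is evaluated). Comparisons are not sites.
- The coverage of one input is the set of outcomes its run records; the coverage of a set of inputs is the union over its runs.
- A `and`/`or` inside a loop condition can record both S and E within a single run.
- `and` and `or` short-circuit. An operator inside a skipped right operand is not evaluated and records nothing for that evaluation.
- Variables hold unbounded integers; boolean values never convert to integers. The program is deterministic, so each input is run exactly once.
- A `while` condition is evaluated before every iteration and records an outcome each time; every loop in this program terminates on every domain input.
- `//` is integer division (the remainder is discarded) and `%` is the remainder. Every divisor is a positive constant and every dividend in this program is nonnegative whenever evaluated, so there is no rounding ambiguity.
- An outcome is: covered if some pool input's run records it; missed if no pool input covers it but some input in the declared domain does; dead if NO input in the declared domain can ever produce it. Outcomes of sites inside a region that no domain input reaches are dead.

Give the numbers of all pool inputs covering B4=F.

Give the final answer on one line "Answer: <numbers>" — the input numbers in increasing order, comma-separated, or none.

input #1 (h=-1, t=9): does not produce B4=F
input #2 (h=5, t=10): produces B4=F
input #3 (h=0, t=4): does not produce B4=F
input #4 (h=2, t=5): produces B4=F

Answer: 2, 4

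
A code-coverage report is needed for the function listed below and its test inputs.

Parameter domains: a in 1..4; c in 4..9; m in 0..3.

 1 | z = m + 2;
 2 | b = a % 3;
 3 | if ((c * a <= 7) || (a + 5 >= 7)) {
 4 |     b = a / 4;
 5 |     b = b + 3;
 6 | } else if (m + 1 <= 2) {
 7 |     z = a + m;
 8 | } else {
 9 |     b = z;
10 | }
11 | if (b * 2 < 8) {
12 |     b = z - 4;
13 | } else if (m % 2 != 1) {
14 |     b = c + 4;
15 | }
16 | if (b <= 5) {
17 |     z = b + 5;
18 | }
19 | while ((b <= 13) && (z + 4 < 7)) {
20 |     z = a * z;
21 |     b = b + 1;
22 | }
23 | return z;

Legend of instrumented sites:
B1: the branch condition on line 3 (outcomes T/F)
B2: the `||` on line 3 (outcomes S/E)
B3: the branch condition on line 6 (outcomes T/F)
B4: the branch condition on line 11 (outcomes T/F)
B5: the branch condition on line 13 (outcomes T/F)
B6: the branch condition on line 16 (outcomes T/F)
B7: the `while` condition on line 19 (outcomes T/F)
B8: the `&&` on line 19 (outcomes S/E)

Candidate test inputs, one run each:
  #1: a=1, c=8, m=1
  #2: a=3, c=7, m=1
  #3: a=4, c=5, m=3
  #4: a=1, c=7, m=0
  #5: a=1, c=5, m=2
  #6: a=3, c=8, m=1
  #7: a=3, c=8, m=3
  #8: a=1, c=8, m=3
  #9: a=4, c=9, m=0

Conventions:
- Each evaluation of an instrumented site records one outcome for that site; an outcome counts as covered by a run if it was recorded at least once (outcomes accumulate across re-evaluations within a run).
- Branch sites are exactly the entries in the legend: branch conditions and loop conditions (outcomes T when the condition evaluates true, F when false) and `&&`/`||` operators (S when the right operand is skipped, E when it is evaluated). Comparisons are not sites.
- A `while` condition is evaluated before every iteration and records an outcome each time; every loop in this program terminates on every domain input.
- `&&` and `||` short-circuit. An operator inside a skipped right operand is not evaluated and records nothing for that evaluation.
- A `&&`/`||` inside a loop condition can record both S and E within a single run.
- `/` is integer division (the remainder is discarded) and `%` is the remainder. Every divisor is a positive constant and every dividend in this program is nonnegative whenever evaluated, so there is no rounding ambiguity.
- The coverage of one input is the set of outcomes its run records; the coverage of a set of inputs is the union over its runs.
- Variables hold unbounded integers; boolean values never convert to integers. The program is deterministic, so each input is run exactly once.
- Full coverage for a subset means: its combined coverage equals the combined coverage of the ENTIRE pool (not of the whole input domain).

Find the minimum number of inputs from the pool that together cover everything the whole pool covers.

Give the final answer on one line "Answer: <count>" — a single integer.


run #1 (a=1, c=8, m=1) runs B2->E, B1->F, B3->T, B4->T, B6->T, B8->E, B7->F; records B1=F, B2=E, B3=T, B4=T, B6=T, B7=F, B8=E
run #2 (a=3, c=7, m=1) runs B2->E, B1->T, B4->T, B6->T, B8->E, B7->F; records B1=T, B2=E, B4=T, B6=T, B7=F, B8=E
run #3 (a=4, c=5, m=3) runs B2->E, B1->T, B4->F, B5->F, B6->T, B8->E, B7->F; records B1=T, B2=E, B4=F, B5=F, B6=T, B7=F, B8=E
run #4 (a=1, c=7, m=0) runs B2->S, B1->T, B4->T, B6->T, B8->E, B7->F; records B1=T, B2=S, B4=T, B6=T, B7=F, B8=E
run #5 (a=1, c=5, m=2) runs B2->S, B1->T, B4->T, B6->T, B8->E, B7->F; records B1=T, B2=S, B4=T, B6=T, B7=F, B8=E
run #6 (a=3, c=8, m=1) runs B2->E, B1->T, B4->T, B6->T, B8->E, B7->F; records B1=T, B2=E, B4=T, B6=T, B7=F, B8=E
run #7 (a=3, c=8, m=3) runs B2->E, B1->T, B4->T, B6->T, B8->E, B7->F; records B1=T, B2=E, B4=T, B6=T, B7=F, B8=E
run #8 (a=1, c=8, m=3) runs B2->E, B1->F, B3->F, B4->F, B5->F, B6->T, B8->E, B7->F; records B1=F, B2=E, B3=F, B4=F, B5=F, B6=T, B7=F, B8=E
run #9 (a=4, c=9, m=0) runs B2->E, B1->T, B4->F, B5->T, B6->F, B8->E, B7->T, B8->S, B7->F; records B1=T, B2=E, B4=F, B5=T, B6=F, B7=T, B7=F, B8=S, B8=E
union over all inputs: B1=T, B1=F, B2=S, B2=E, B3=T, B3=F, B4=T, B4=F, B5=T, B5=F, B6=T, B6=F, B7=T, B7=F, B8=S, B8=E (16 outcomes)
checked all size-1 subsets: none covers 16 outcomes (max 9/16)
checked all size-2 subsets: none covers 16 outcomes (max 13/16)
checked all size-3 subsets: none covers 16 outcomes (max 15/16)
size 4: inputs {1, 4, 8, 9} cover all 16 outcomes, and no lexicographically smaller subset of this size does
Answer: 4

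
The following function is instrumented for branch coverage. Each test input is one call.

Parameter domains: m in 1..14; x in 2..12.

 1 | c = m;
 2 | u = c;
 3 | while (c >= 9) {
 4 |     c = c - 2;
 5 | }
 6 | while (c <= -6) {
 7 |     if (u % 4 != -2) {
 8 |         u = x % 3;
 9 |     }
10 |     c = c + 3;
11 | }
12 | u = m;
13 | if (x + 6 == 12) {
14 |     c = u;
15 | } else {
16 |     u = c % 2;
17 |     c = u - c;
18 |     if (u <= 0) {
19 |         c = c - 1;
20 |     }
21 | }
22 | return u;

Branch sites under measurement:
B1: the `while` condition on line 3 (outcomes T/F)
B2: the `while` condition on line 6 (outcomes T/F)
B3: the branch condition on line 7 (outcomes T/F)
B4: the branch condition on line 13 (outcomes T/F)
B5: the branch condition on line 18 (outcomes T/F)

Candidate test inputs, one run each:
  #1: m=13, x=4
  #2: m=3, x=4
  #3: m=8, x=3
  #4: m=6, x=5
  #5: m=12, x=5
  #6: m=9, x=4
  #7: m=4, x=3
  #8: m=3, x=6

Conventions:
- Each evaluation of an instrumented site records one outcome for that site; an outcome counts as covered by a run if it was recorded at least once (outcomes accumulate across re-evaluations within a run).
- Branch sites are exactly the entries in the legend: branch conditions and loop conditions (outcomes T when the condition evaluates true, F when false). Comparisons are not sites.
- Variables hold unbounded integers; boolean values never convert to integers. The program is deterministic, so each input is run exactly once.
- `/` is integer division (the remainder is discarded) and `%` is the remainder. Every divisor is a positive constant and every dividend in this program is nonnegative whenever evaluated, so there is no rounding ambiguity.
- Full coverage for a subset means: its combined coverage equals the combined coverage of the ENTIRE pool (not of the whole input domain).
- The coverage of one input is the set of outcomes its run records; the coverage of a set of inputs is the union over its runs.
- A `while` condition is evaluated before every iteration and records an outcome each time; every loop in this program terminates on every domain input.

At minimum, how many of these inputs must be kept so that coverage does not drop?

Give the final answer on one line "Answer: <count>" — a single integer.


input #1, m=13, x=4: outcomes B1=T, B1=F, B2=F, B4=F, B5=F
input #2, m=3, x=4: outcomes B1=F, B2=F, B4=F, B5=F
input #3, m=8, x=3: outcomes B1=F, B2=F, B4=F, B5=T
input #4, m=6, x=5: outcomes B1=F, B2=F, B4=F, B5=T
input #5, m=12, x=5: outcomes B1=T, B1=F, B2=F, B4=F, B5=T
input #6, m=9, x=4: outcomes B1=T, B1=F, B2=F, B4=F, B5=F
input #7, m=4, x=3: outcomes B1=F, B2=F, B4=F, B5=T
input #8, m=3, x=6: outcomes B1=F, B2=F, B4=T
together the pool reaches 7 outcomes: B1=T, B1=F, B2=F, B4=T, B4=F, B5=T, B5=F
checked all size-1 subsets: none covers 7 outcomes (max 5/7)
checked all size-2 subsets: none covers 7 outcomes (max 6/7)
the canonical winner is {1, 3, 8}: size 3, full 7-outcome coverage, earliest index list among size-3 covers
Answer: 3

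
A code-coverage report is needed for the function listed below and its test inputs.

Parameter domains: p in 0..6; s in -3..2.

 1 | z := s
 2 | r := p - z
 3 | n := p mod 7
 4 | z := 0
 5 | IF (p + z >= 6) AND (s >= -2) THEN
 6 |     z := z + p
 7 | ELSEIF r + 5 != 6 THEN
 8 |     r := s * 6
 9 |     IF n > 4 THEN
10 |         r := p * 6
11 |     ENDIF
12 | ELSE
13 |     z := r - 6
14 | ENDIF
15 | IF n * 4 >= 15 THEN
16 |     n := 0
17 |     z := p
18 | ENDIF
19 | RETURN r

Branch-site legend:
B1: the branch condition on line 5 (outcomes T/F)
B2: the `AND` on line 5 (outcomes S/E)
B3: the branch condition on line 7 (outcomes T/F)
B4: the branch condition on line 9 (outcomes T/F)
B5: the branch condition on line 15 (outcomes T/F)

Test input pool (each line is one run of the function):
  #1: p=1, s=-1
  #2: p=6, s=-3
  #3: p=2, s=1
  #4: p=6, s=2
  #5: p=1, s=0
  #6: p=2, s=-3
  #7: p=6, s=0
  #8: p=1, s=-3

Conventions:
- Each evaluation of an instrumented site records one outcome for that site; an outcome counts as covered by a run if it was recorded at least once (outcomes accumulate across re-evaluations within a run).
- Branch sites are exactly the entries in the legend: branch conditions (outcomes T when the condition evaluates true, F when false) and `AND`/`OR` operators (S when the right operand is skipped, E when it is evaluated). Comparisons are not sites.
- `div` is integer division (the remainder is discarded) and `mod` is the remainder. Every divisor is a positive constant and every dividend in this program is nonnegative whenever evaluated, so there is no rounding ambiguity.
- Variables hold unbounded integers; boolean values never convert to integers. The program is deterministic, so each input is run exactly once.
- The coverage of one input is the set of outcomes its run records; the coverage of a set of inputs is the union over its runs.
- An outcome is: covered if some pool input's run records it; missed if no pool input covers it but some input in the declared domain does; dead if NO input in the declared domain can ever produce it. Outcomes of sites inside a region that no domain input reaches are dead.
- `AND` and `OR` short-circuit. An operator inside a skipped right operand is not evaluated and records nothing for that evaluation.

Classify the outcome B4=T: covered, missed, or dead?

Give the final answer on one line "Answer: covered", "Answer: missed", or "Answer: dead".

B4=T is recorded by pool input(s) 2 -> covered

Answer: covered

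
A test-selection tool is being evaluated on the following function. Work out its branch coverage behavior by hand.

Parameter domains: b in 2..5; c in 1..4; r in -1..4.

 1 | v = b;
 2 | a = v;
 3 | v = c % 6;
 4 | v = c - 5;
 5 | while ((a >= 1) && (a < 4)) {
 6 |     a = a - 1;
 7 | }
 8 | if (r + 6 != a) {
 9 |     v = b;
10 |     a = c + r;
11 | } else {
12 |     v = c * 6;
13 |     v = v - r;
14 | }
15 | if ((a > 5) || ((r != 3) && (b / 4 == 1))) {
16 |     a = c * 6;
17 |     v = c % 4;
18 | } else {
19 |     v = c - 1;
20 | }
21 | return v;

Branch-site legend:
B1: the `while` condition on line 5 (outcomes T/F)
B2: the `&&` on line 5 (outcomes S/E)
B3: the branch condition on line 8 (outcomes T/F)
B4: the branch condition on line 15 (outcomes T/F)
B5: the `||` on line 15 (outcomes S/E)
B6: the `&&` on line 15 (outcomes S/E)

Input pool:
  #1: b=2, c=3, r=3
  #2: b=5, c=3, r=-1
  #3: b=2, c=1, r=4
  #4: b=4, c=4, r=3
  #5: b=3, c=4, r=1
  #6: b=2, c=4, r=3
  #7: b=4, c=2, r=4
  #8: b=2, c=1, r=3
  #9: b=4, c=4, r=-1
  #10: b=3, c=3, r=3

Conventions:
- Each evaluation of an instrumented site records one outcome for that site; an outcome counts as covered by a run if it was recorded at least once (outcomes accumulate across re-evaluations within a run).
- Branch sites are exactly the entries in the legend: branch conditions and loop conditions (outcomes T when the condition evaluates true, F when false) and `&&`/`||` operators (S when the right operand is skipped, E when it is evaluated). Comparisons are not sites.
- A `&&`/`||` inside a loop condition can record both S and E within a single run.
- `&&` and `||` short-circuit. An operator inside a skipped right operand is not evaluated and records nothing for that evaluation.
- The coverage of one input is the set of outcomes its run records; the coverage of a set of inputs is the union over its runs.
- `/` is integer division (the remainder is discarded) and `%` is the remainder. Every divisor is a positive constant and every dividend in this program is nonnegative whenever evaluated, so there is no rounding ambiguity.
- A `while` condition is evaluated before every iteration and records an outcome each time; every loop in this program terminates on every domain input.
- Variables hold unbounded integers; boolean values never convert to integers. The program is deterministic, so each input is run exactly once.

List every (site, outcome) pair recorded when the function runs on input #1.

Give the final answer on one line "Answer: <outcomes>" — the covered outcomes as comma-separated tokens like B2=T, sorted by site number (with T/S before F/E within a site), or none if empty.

Running input #1 (b=2, c=3, r=3), event by event:
  B2->E, B1->T, B2->E, B1->T, B2->S, B1->F, B3->T, B5->S, B4->T
as a set, this run covers: B1=T, B1=F, B2=S, B2=E, B3=T, B4=T, B5=S

Answer: B1=T, B1=F, B2=S, B2=E, B3=T, B4=T, B5=S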